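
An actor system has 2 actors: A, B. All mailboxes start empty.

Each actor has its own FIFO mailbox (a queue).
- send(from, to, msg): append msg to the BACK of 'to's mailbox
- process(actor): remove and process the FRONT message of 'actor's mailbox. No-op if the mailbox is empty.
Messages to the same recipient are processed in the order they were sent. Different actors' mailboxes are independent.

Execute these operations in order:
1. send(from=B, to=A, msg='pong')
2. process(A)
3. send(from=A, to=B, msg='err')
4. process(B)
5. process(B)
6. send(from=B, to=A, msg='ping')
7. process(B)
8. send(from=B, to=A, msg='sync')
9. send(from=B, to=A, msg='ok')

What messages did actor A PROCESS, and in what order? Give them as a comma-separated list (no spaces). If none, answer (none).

After 1 (send(from=B, to=A, msg='pong')): A:[pong] B:[]
After 2 (process(A)): A:[] B:[]
After 3 (send(from=A, to=B, msg='err')): A:[] B:[err]
After 4 (process(B)): A:[] B:[]
After 5 (process(B)): A:[] B:[]
After 6 (send(from=B, to=A, msg='ping')): A:[ping] B:[]
After 7 (process(B)): A:[ping] B:[]
After 8 (send(from=B, to=A, msg='sync')): A:[ping,sync] B:[]
After 9 (send(from=B, to=A, msg='ok')): A:[ping,sync,ok] B:[]

Answer: pong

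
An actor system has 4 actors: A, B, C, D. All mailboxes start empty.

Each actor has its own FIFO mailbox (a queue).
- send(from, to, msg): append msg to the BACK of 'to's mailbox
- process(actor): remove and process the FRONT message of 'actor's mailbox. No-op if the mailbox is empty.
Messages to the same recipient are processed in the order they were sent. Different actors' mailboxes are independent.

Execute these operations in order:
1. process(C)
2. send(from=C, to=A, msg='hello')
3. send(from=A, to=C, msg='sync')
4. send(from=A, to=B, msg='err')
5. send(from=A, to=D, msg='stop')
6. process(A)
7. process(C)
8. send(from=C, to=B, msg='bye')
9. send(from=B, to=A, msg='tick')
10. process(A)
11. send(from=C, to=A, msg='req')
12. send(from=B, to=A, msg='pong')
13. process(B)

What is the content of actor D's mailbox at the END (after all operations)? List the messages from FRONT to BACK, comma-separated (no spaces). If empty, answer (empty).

After 1 (process(C)): A:[] B:[] C:[] D:[]
After 2 (send(from=C, to=A, msg='hello')): A:[hello] B:[] C:[] D:[]
After 3 (send(from=A, to=C, msg='sync')): A:[hello] B:[] C:[sync] D:[]
After 4 (send(from=A, to=B, msg='err')): A:[hello] B:[err] C:[sync] D:[]
After 5 (send(from=A, to=D, msg='stop')): A:[hello] B:[err] C:[sync] D:[stop]
After 6 (process(A)): A:[] B:[err] C:[sync] D:[stop]
After 7 (process(C)): A:[] B:[err] C:[] D:[stop]
After 8 (send(from=C, to=B, msg='bye')): A:[] B:[err,bye] C:[] D:[stop]
After 9 (send(from=B, to=A, msg='tick')): A:[tick] B:[err,bye] C:[] D:[stop]
After 10 (process(A)): A:[] B:[err,bye] C:[] D:[stop]
After 11 (send(from=C, to=A, msg='req')): A:[req] B:[err,bye] C:[] D:[stop]
After 12 (send(from=B, to=A, msg='pong')): A:[req,pong] B:[err,bye] C:[] D:[stop]
After 13 (process(B)): A:[req,pong] B:[bye] C:[] D:[stop]

Answer: stop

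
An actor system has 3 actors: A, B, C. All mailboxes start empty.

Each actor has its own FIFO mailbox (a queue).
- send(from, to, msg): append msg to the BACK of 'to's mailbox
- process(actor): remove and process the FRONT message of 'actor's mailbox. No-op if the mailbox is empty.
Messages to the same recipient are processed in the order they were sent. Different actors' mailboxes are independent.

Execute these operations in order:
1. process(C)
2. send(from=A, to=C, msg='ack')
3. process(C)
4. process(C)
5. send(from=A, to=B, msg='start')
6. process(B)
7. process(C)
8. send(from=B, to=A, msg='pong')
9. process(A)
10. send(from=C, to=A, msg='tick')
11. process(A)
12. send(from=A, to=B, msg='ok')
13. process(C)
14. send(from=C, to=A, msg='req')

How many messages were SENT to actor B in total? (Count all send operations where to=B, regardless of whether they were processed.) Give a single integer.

Answer: 2

Derivation:
After 1 (process(C)): A:[] B:[] C:[]
After 2 (send(from=A, to=C, msg='ack')): A:[] B:[] C:[ack]
After 3 (process(C)): A:[] B:[] C:[]
After 4 (process(C)): A:[] B:[] C:[]
After 5 (send(from=A, to=B, msg='start')): A:[] B:[start] C:[]
After 6 (process(B)): A:[] B:[] C:[]
After 7 (process(C)): A:[] B:[] C:[]
After 8 (send(from=B, to=A, msg='pong')): A:[pong] B:[] C:[]
After 9 (process(A)): A:[] B:[] C:[]
After 10 (send(from=C, to=A, msg='tick')): A:[tick] B:[] C:[]
After 11 (process(A)): A:[] B:[] C:[]
After 12 (send(from=A, to=B, msg='ok')): A:[] B:[ok] C:[]
After 13 (process(C)): A:[] B:[ok] C:[]
After 14 (send(from=C, to=A, msg='req')): A:[req] B:[ok] C:[]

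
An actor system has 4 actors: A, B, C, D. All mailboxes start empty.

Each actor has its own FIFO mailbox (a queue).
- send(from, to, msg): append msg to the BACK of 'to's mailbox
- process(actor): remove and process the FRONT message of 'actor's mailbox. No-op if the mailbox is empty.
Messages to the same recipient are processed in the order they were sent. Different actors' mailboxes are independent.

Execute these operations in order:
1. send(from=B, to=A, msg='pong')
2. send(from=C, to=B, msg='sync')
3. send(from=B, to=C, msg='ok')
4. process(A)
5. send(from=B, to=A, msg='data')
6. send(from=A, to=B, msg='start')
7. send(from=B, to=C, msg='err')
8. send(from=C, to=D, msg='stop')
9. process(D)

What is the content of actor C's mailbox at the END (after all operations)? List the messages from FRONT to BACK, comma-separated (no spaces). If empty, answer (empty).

After 1 (send(from=B, to=A, msg='pong')): A:[pong] B:[] C:[] D:[]
After 2 (send(from=C, to=B, msg='sync')): A:[pong] B:[sync] C:[] D:[]
After 3 (send(from=B, to=C, msg='ok')): A:[pong] B:[sync] C:[ok] D:[]
After 4 (process(A)): A:[] B:[sync] C:[ok] D:[]
After 5 (send(from=B, to=A, msg='data')): A:[data] B:[sync] C:[ok] D:[]
After 6 (send(from=A, to=B, msg='start')): A:[data] B:[sync,start] C:[ok] D:[]
After 7 (send(from=B, to=C, msg='err')): A:[data] B:[sync,start] C:[ok,err] D:[]
After 8 (send(from=C, to=D, msg='stop')): A:[data] B:[sync,start] C:[ok,err] D:[stop]
After 9 (process(D)): A:[data] B:[sync,start] C:[ok,err] D:[]

Answer: ok,err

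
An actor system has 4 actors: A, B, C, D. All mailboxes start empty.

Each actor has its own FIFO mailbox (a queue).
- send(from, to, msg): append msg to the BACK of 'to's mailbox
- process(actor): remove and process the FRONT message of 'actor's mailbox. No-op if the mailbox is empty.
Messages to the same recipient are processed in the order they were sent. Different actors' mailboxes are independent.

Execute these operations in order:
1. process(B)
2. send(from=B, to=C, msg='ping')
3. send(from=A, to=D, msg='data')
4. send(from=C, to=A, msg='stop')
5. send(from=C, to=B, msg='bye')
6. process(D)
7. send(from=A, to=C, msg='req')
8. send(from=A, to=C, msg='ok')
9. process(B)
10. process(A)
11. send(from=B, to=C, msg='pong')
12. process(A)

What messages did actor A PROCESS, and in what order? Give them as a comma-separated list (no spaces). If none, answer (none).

Answer: stop

Derivation:
After 1 (process(B)): A:[] B:[] C:[] D:[]
After 2 (send(from=B, to=C, msg='ping')): A:[] B:[] C:[ping] D:[]
After 3 (send(from=A, to=D, msg='data')): A:[] B:[] C:[ping] D:[data]
After 4 (send(from=C, to=A, msg='stop')): A:[stop] B:[] C:[ping] D:[data]
After 5 (send(from=C, to=B, msg='bye')): A:[stop] B:[bye] C:[ping] D:[data]
After 6 (process(D)): A:[stop] B:[bye] C:[ping] D:[]
After 7 (send(from=A, to=C, msg='req')): A:[stop] B:[bye] C:[ping,req] D:[]
After 8 (send(from=A, to=C, msg='ok')): A:[stop] B:[bye] C:[ping,req,ok] D:[]
After 9 (process(B)): A:[stop] B:[] C:[ping,req,ok] D:[]
After 10 (process(A)): A:[] B:[] C:[ping,req,ok] D:[]
After 11 (send(from=B, to=C, msg='pong')): A:[] B:[] C:[ping,req,ok,pong] D:[]
After 12 (process(A)): A:[] B:[] C:[ping,req,ok,pong] D:[]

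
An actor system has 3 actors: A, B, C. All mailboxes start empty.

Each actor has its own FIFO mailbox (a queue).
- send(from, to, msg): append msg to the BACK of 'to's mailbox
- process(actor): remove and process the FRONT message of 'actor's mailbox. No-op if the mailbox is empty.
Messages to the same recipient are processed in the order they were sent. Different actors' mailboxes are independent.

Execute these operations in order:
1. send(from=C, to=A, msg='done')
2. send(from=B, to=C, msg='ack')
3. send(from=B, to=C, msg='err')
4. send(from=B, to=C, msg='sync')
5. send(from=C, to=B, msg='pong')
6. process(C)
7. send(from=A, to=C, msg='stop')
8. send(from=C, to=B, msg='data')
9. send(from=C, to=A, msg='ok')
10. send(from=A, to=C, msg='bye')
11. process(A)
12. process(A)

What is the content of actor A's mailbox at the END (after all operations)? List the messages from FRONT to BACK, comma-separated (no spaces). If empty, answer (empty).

Answer: (empty)

Derivation:
After 1 (send(from=C, to=A, msg='done')): A:[done] B:[] C:[]
After 2 (send(from=B, to=C, msg='ack')): A:[done] B:[] C:[ack]
After 3 (send(from=B, to=C, msg='err')): A:[done] B:[] C:[ack,err]
After 4 (send(from=B, to=C, msg='sync')): A:[done] B:[] C:[ack,err,sync]
After 5 (send(from=C, to=B, msg='pong')): A:[done] B:[pong] C:[ack,err,sync]
After 6 (process(C)): A:[done] B:[pong] C:[err,sync]
After 7 (send(from=A, to=C, msg='stop')): A:[done] B:[pong] C:[err,sync,stop]
After 8 (send(from=C, to=B, msg='data')): A:[done] B:[pong,data] C:[err,sync,stop]
After 9 (send(from=C, to=A, msg='ok')): A:[done,ok] B:[pong,data] C:[err,sync,stop]
After 10 (send(from=A, to=C, msg='bye')): A:[done,ok] B:[pong,data] C:[err,sync,stop,bye]
After 11 (process(A)): A:[ok] B:[pong,data] C:[err,sync,stop,bye]
After 12 (process(A)): A:[] B:[pong,data] C:[err,sync,stop,bye]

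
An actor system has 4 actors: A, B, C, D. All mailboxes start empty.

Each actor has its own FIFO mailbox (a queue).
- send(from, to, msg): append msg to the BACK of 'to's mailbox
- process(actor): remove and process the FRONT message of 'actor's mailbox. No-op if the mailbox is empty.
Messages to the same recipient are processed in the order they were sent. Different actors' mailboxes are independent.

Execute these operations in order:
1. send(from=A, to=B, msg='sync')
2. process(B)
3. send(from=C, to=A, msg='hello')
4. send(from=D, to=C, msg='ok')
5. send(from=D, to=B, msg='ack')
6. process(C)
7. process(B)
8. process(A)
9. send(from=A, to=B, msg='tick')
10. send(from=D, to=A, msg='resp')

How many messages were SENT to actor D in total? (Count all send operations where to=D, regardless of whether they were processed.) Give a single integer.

Answer: 0

Derivation:
After 1 (send(from=A, to=B, msg='sync')): A:[] B:[sync] C:[] D:[]
After 2 (process(B)): A:[] B:[] C:[] D:[]
After 3 (send(from=C, to=A, msg='hello')): A:[hello] B:[] C:[] D:[]
After 4 (send(from=D, to=C, msg='ok')): A:[hello] B:[] C:[ok] D:[]
After 5 (send(from=D, to=B, msg='ack')): A:[hello] B:[ack] C:[ok] D:[]
After 6 (process(C)): A:[hello] B:[ack] C:[] D:[]
After 7 (process(B)): A:[hello] B:[] C:[] D:[]
After 8 (process(A)): A:[] B:[] C:[] D:[]
After 9 (send(from=A, to=B, msg='tick')): A:[] B:[tick] C:[] D:[]
After 10 (send(from=D, to=A, msg='resp')): A:[resp] B:[tick] C:[] D:[]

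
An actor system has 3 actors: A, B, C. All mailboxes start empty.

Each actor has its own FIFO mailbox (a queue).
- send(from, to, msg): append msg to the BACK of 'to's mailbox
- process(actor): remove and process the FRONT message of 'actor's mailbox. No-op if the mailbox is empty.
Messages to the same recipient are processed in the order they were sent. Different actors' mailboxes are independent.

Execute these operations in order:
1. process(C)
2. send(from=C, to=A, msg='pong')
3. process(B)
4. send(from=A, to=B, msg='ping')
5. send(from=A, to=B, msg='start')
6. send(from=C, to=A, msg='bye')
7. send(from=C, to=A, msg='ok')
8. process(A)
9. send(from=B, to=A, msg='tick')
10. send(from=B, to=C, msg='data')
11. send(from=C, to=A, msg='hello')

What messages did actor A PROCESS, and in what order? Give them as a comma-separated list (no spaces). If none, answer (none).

After 1 (process(C)): A:[] B:[] C:[]
After 2 (send(from=C, to=A, msg='pong')): A:[pong] B:[] C:[]
After 3 (process(B)): A:[pong] B:[] C:[]
After 4 (send(from=A, to=B, msg='ping')): A:[pong] B:[ping] C:[]
After 5 (send(from=A, to=B, msg='start')): A:[pong] B:[ping,start] C:[]
After 6 (send(from=C, to=A, msg='bye')): A:[pong,bye] B:[ping,start] C:[]
After 7 (send(from=C, to=A, msg='ok')): A:[pong,bye,ok] B:[ping,start] C:[]
After 8 (process(A)): A:[bye,ok] B:[ping,start] C:[]
After 9 (send(from=B, to=A, msg='tick')): A:[bye,ok,tick] B:[ping,start] C:[]
After 10 (send(from=B, to=C, msg='data')): A:[bye,ok,tick] B:[ping,start] C:[data]
After 11 (send(from=C, to=A, msg='hello')): A:[bye,ok,tick,hello] B:[ping,start] C:[data]

Answer: pong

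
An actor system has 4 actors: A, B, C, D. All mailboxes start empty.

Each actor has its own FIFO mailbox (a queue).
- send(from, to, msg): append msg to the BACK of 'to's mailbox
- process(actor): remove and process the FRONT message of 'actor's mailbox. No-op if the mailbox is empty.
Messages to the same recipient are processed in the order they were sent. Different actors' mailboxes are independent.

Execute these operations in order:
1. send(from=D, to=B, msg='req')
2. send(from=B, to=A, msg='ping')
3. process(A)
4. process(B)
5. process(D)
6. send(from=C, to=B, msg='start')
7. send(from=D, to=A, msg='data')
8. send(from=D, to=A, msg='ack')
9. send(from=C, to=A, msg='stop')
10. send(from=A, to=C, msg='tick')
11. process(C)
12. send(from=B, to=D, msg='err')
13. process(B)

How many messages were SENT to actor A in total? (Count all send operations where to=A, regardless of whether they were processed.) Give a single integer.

After 1 (send(from=D, to=B, msg='req')): A:[] B:[req] C:[] D:[]
After 2 (send(from=B, to=A, msg='ping')): A:[ping] B:[req] C:[] D:[]
After 3 (process(A)): A:[] B:[req] C:[] D:[]
After 4 (process(B)): A:[] B:[] C:[] D:[]
After 5 (process(D)): A:[] B:[] C:[] D:[]
After 6 (send(from=C, to=B, msg='start')): A:[] B:[start] C:[] D:[]
After 7 (send(from=D, to=A, msg='data')): A:[data] B:[start] C:[] D:[]
After 8 (send(from=D, to=A, msg='ack')): A:[data,ack] B:[start] C:[] D:[]
After 9 (send(from=C, to=A, msg='stop')): A:[data,ack,stop] B:[start] C:[] D:[]
After 10 (send(from=A, to=C, msg='tick')): A:[data,ack,stop] B:[start] C:[tick] D:[]
After 11 (process(C)): A:[data,ack,stop] B:[start] C:[] D:[]
After 12 (send(from=B, to=D, msg='err')): A:[data,ack,stop] B:[start] C:[] D:[err]
After 13 (process(B)): A:[data,ack,stop] B:[] C:[] D:[err]

Answer: 4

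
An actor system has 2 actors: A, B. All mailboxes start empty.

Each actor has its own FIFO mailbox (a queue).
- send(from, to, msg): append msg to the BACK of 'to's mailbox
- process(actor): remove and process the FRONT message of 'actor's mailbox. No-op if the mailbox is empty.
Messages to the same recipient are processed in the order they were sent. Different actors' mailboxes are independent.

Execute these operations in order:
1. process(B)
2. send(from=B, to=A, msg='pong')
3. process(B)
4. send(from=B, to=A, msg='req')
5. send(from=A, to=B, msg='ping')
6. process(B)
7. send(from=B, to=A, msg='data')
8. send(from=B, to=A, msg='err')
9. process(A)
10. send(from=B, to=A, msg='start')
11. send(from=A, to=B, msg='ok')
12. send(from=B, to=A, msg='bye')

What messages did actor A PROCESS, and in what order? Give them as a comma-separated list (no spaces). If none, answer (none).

Answer: pong

Derivation:
After 1 (process(B)): A:[] B:[]
After 2 (send(from=B, to=A, msg='pong')): A:[pong] B:[]
After 3 (process(B)): A:[pong] B:[]
After 4 (send(from=B, to=A, msg='req')): A:[pong,req] B:[]
After 5 (send(from=A, to=B, msg='ping')): A:[pong,req] B:[ping]
After 6 (process(B)): A:[pong,req] B:[]
After 7 (send(from=B, to=A, msg='data')): A:[pong,req,data] B:[]
After 8 (send(from=B, to=A, msg='err')): A:[pong,req,data,err] B:[]
After 9 (process(A)): A:[req,data,err] B:[]
After 10 (send(from=B, to=A, msg='start')): A:[req,data,err,start] B:[]
After 11 (send(from=A, to=B, msg='ok')): A:[req,data,err,start] B:[ok]
After 12 (send(from=B, to=A, msg='bye')): A:[req,data,err,start,bye] B:[ok]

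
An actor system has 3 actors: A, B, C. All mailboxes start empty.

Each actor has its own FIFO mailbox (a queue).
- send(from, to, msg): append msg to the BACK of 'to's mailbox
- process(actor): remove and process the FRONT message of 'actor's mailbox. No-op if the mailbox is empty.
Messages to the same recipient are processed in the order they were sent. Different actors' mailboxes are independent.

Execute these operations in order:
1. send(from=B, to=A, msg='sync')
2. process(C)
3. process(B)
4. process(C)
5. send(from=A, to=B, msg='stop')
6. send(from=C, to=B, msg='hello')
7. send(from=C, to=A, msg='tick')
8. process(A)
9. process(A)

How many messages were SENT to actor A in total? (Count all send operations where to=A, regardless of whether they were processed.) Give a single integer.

After 1 (send(from=B, to=A, msg='sync')): A:[sync] B:[] C:[]
After 2 (process(C)): A:[sync] B:[] C:[]
After 3 (process(B)): A:[sync] B:[] C:[]
After 4 (process(C)): A:[sync] B:[] C:[]
After 5 (send(from=A, to=B, msg='stop')): A:[sync] B:[stop] C:[]
After 6 (send(from=C, to=B, msg='hello')): A:[sync] B:[stop,hello] C:[]
After 7 (send(from=C, to=A, msg='tick')): A:[sync,tick] B:[stop,hello] C:[]
After 8 (process(A)): A:[tick] B:[stop,hello] C:[]
After 9 (process(A)): A:[] B:[stop,hello] C:[]

Answer: 2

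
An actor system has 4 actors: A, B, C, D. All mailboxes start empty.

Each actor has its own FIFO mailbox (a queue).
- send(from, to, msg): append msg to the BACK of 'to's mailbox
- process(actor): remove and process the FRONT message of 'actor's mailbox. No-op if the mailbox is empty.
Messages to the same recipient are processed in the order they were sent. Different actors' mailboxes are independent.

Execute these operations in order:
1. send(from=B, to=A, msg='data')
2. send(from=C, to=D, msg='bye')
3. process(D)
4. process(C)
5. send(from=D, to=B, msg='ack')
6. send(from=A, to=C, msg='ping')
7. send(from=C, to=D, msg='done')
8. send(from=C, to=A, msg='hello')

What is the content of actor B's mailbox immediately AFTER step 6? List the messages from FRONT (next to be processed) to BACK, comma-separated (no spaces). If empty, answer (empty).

After 1 (send(from=B, to=A, msg='data')): A:[data] B:[] C:[] D:[]
After 2 (send(from=C, to=D, msg='bye')): A:[data] B:[] C:[] D:[bye]
After 3 (process(D)): A:[data] B:[] C:[] D:[]
After 4 (process(C)): A:[data] B:[] C:[] D:[]
After 5 (send(from=D, to=B, msg='ack')): A:[data] B:[ack] C:[] D:[]
After 6 (send(from=A, to=C, msg='ping')): A:[data] B:[ack] C:[ping] D:[]

ack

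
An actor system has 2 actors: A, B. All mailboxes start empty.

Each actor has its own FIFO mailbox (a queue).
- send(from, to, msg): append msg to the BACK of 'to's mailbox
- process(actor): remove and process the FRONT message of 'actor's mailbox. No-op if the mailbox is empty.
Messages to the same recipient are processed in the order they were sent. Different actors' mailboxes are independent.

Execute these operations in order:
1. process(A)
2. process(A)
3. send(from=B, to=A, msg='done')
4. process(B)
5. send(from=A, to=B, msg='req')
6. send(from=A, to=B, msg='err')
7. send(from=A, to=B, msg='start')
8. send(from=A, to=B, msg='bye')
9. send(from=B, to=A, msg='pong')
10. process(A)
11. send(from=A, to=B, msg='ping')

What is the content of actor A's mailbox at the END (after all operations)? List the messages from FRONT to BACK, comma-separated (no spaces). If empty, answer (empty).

Answer: pong

Derivation:
After 1 (process(A)): A:[] B:[]
After 2 (process(A)): A:[] B:[]
After 3 (send(from=B, to=A, msg='done')): A:[done] B:[]
After 4 (process(B)): A:[done] B:[]
After 5 (send(from=A, to=B, msg='req')): A:[done] B:[req]
After 6 (send(from=A, to=B, msg='err')): A:[done] B:[req,err]
After 7 (send(from=A, to=B, msg='start')): A:[done] B:[req,err,start]
After 8 (send(from=A, to=B, msg='bye')): A:[done] B:[req,err,start,bye]
After 9 (send(from=B, to=A, msg='pong')): A:[done,pong] B:[req,err,start,bye]
After 10 (process(A)): A:[pong] B:[req,err,start,bye]
After 11 (send(from=A, to=B, msg='ping')): A:[pong] B:[req,err,start,bye,ping]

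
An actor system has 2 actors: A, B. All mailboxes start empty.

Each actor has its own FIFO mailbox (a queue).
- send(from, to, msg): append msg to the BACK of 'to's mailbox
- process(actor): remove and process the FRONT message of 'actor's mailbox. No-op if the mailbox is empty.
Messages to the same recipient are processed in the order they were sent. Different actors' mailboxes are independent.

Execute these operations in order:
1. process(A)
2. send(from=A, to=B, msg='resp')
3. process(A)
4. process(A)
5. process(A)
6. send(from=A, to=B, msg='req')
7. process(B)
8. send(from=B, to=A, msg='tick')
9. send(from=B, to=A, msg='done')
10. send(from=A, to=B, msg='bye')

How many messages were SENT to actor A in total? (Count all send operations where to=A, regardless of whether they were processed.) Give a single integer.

After 1 (process(A)): A:[] B:[]
After 2 (send(from=A, to=B, msg='resp')): A:[] B:[resp]
After 3 (process(A)): A:[] B:[resp]
After 4 (process(A)): A:[] B:[resp]
After 5 (process(A)): A:[] B:[resp]
After 6 (send(from=A, to=B, msg='req')): A:[] B:[resp,req]
After 7 (process(B)): A:[] B:[req]
After 8 (send(from=B, to=A, msg='tick')): A:[tick] B:[req]
After 9 (send(from=B, to=A, msg='done')): A:[tick,done] B:[req]
After 10 (send(from=A, to=B, msg='bye')): A:[tick,done] B:[req,bye]

Answer: 2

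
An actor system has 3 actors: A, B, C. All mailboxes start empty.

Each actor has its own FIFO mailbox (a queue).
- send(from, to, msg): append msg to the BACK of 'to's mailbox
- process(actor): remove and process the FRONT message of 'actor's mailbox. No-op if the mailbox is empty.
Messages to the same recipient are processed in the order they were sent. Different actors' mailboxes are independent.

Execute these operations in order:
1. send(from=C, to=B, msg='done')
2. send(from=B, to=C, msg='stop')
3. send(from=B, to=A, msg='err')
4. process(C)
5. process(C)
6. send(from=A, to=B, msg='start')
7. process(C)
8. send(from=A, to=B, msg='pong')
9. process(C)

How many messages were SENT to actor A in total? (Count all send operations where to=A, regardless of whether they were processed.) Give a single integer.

Answer: 1

Derivation:
After 1 (send(from=C, to=B, msg='done')): A:[] B:[done] C:[]
After 2 (send(from=B, to=C, msg='stop')): A:[] B:[done] C:[stop]
After 3 (send(from=B, to=A, msg='err')): A:[err] B:[done] C:[stop]
After 4 (process(C)): A:[err] B:[done] C:[]
After 5 (process(C)): A:[err] B:[done] C:[]
After 6 (send(from=A, to=B, msg='start')): A:[err] B:[done,start] C:[]
After 7 (process(C)): A:[err] B:[done,start] C:[]
After 8 (send(from=A, to=B, msg='pong')): A:[err] B:[done,start,pong] C:[]
After 9 (process(C)): A:[err] B:[done,start,pong] C:[]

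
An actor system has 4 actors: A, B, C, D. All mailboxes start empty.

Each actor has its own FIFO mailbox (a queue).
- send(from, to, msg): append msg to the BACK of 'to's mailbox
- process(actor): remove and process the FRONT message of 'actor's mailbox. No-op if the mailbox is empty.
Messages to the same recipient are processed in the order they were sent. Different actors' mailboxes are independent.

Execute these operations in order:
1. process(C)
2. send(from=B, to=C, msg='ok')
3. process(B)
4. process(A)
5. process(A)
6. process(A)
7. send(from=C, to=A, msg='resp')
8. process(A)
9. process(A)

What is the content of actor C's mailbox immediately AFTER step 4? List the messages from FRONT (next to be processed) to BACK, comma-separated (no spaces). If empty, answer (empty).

After 1 (process(C)): A:[] B:[] C:[] D:[]
After 2 (send(from=B, to=C, msg='ok')): A:[] B:[] C:[ok] D:[]
After 3 (process(B)): A:[] B:[] C:[ok] D:[]
After 4 (process(A)): A:[] B:[] C:[ok] D:[]

ok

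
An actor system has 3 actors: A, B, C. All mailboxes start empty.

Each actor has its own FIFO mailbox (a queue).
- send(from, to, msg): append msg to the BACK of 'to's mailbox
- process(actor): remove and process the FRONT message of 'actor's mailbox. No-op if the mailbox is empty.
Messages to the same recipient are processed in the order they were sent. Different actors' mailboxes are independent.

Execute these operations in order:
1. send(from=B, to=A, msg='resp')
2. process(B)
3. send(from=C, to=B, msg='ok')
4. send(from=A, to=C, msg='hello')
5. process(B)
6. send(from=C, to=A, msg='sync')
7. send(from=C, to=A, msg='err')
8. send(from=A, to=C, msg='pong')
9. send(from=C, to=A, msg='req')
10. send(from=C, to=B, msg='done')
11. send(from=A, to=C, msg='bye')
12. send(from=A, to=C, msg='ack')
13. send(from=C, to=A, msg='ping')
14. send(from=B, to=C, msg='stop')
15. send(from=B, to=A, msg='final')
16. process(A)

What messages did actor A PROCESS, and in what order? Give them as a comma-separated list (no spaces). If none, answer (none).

After 1 (send(from=B, to=A, msg='resp')): A:[resp] B:[] C:[]
After 2 (process(B)): A:[resp] B:[] C:[]
After 3 (send(from=C, to=B, msg='ok')): A:[resp] B:[ok] C:[]
After 4 (send(from=A, to=C, msg='hello')): A:[resp] B:[ok] C:[hello]
After 5 (process(B)): A:[resp] B:[] C:[hello]
After 6 (send(from=C, to=A, msg='sync')): A:[resp,sync] B:[] C:[hello]
After 7 (send(from=C, to=A, msg='err')): A:[resp,sync,err] B:[] C:[hello]
After 8 (send(from=A, to=C, msg='pong')): A:[resp,sync,err] B:[] C:[hello,pong]
After 9 (send(from=C, to=A, msg='req')): A:[resp,sync,err,req] B:[] C:[hello,pong]
After 10 (send(from=C, to=B, msg='done')): A:[resp,sync,err,req] B:[done] C:[hello,pong]
After 11 (send(from=A, to=C, msg='bye')): A:[resp,sync,err,req] B:[done] C:[hello,pong,bye]
After 12 (send(from=A, to=C, msg='ack')): A:[resp,sync,err,req] B:[done] C:[hello,pong,bye,ack]
After 13 (send(from=C, to=A, msg='ping')): A:[resp,sync,err,req,ping] B:[done] C:[hello,pong,bye,ack]
After 14 (send(from=B, to=C, msg='stop')): A:[resp,sync,err,req,ping] B:[done] C:[hello,pong,bye,ack,stop]
After 15 (send(from=B, to=A, msg='final')): A:[resp,sync,err,req,ping,final] B:[done] C:[hello,pong,bye,ack,stop]
After 16 (process(A)): A:[sync,err,req,ping,final] B:[done] C:[hello,pong,bye,ack,stop]

Answer: resp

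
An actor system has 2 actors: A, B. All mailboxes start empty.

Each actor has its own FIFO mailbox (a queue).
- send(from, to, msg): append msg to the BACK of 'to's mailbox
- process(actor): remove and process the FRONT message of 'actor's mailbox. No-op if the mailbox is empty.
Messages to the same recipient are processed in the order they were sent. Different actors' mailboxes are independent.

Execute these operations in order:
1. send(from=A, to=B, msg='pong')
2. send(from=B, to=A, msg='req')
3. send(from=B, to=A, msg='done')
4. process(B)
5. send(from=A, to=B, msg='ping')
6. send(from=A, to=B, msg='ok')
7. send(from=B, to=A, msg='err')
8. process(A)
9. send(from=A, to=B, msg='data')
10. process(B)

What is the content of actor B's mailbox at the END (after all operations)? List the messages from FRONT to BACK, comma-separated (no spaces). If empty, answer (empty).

After 1 (send(from=A, to=B, msg='pong')): A:[] B:[pong]
After 2 (send(from=B, to=A, msg='req')): A:[req] B:[pong]
After 3 (send(from=B, to=A, msg='done')): A:[req,done] B:[pong]
After 4 (process(B)): A:[req,done] B:[]
After 5 (send(from=A, to=B, msg='ping')): A:[req,done] B:[ping]
After 6 (send(from=A, to=B, msg='ok')): A:[req,done] B:[ping,ok]
After 7 (send(from=B, to=A, msg='err')): A:[req,done,err] B:[ping,ok]
After 8 (process(A)): A:[done,err] B:[ping,ok]
After 9 (send(from=A, to=B, msg='data')): A:[done,err] B:[ping,ok,data]
After 10 (process(B)): A:[done,err] B:[ok,data]

Answer: ok,data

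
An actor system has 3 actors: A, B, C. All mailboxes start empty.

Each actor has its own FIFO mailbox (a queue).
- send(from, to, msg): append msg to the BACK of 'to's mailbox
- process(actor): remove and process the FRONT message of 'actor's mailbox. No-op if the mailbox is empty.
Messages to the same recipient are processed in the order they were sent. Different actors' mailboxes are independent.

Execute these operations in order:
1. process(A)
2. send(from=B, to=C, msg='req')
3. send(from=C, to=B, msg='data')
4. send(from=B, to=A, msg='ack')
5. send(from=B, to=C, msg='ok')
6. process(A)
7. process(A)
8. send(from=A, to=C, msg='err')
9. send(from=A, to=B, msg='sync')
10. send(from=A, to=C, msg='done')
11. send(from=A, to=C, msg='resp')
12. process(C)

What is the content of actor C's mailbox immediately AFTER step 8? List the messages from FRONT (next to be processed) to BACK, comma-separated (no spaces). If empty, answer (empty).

After 1 (process(A)): A:[] B:[] C:[]
After 2 (send(from=B, to=C, msg='req')): A:[] B:[] C:[req]
After 3 (send(from=C, to=B, msg='data')): A:[] B:[data] C:[req]
After 4 (send(from=B, to=A, msg='ack')): A:[ack] B:[data] C:[req]
After 5 (send(from=B, to=C, msg='ok')): A:[ack] B:[data] C:[req,ok]
After 6 (process(A)): A:[] B:[data] C:[req,ok]
After 7 (process(A)): A:[] B:[data] C:[req,ok]
After 8 (send(from=A, to=C, msg='err')): A:[] B:[data] C:[req,ok,err]

req,ok,err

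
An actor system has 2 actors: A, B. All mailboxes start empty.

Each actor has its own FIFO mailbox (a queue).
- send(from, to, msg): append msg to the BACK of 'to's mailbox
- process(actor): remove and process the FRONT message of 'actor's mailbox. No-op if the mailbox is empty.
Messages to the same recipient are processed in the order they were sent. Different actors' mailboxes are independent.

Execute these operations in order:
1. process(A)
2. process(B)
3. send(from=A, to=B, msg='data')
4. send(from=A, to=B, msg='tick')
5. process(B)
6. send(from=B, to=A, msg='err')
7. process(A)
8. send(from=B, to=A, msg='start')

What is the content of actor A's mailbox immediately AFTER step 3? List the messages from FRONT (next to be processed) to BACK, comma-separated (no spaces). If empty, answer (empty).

After 1 (process(A)): A:[] B:[]
After 2 (process(B)): A:[] B:[]
After 3 (send(from=A, to=B, msg='data')): A:[] B:[data]

(empty)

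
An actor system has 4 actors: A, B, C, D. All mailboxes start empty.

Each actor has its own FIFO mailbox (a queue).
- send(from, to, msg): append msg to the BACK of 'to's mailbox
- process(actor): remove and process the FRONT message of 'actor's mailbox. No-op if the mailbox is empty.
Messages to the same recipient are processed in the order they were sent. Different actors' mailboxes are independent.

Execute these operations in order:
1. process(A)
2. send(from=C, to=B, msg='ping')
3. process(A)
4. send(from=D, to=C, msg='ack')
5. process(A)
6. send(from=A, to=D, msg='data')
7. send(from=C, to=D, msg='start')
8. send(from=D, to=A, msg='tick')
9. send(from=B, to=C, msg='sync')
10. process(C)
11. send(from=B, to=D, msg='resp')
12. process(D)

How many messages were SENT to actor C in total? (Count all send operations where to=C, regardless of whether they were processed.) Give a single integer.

After 1 (process(A)): A:[] B:[] C:[] D:[]
After 2 (send(from=C, to=B, msg='ping')): A:[] B:[ping] C:[] D:[]
After 3 (process(A)): A:[] B:[ping] C:[] D:[]
After 4 (send(from=D, to=C, msg='ack')): A:[] B:[ping] C:[ack] D:[]
After 5 (process(A)): A:[] B:[ping] C:[ack] D:[]
After 6 (send(from=A, to=D, msg='data')): A:[] B:[ping] C:[ack] D:[data]
After 7 (send(from=C, to=D, msg='start')): A:[] B:[ping] C:[ack] D:[data,start]
After 8 (send(from=D, to=A, msg='tick')): A:[tick] B:[ping] C:[ack] D:[data,start]
After 9 (send(from=B, to=C, msg='sync')): A:[tick] B:[ping] C:[ack,sync] D:[data,start]
After 10 (process(C)): A:[tick] B:[ping] C:[sync] D:[data,start]
After 11 (send(from=B, to=D, msg='resp')): A:[tick] B:[ping] C:[sync] D:[data,start,resp]
After 12 (process(D)): A:[tick] B:[ping] C:[sync] D:[start,resp]

Answer: 2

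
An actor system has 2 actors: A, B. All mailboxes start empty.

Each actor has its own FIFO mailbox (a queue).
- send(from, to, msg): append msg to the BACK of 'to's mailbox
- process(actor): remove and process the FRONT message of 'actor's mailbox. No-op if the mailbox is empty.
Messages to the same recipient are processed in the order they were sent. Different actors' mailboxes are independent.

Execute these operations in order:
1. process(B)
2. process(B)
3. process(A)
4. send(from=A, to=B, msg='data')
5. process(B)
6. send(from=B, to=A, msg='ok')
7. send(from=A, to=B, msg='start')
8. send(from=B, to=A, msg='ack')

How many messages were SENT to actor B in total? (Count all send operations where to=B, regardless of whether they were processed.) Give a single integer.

Answer: 2

Derivation:
After 1 (process(B)): A:[] B:[]
After 2 (process(B)): A:[] B:[]
After 3 (process(A)): A:[] B:[]
After 4 (send(from=A, to=B, msg='data')): A:[] B:[data]
After 5 (process(B)): A:[] B:[]
After 6 (send(from=B, to=A, msg='ok')): A:[ok] B:[]
After 7 (send(from=A, to=B, msg='start')): A:[ok] B:[start]
After 8 (send(from=B, to=A, msg='ack')): A:[ok,ack] B:[start]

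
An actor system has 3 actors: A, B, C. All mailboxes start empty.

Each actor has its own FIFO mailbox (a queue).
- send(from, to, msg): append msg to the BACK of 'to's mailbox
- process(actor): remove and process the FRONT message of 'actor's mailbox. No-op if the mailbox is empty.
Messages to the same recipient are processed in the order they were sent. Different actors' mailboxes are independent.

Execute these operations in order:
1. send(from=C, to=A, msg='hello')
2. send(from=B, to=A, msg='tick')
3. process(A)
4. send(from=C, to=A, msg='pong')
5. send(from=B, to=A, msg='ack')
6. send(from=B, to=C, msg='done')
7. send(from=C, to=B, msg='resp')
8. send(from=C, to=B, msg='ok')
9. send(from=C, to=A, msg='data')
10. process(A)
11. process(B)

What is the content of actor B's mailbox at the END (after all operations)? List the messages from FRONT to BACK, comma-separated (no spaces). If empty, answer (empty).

After 1 (send(from=C, to=A, msg='hello')): A:[hello] B:[] C:[]
After 2 (send(from=B, to=A, msg='tick')): A:[hello,tick] B:[] C:[]
After 3 (process(A)): A:[tick] B:[] C:[]
After 4 (send(from=C, to=A, msg='pong')): A:[tick,pong] B:[] C:[]
After 5 (send(from=B, to=A, msg='ack')): A:[tick,pong,ack] B:[] C:[]
After 6 (send(from=B, to=C, msg='done')): A:[tick,pong,ack] B:[] C:[done]
After 7 (send(from=C, to=B, msg='resp')): A:[tick,pong,ack] B:[resp] C:[done]
After 8 (send(from=C, to=B, msg='ok')): A:[tick,pong,ack] B:[resp,ok] C:[done]
After 9 (send(from=C, to=A, msg='data')): A:[tick,pong,ack,data] B:[resp,ok] C:[done]
After 10 (process(A)): A:[pong,ack,data] B:[resp,ok] C:[done]
After 11 (process(B)): A:[pong,ack,data] B:[ok] C:[done]

Answer: ok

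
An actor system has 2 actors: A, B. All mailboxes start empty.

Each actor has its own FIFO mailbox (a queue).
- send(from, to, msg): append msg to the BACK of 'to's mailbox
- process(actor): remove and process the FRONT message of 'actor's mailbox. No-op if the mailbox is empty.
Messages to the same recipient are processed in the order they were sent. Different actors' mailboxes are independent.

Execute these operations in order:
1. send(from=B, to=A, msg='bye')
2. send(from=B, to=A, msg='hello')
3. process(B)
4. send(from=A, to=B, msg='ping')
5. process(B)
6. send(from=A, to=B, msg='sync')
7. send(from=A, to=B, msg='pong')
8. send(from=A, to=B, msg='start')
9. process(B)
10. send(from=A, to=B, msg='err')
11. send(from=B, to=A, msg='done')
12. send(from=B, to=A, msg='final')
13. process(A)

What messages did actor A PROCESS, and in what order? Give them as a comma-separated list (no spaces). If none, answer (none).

After 1 (send(from=B, to=A, msg='bye')): A:[bye] B:[]
After 2 (send(from=B, to=A, msg='hello')): A:[bye,hello] B:[]
After 3 (process(B)): A:[bye,hello] B:[]
After 4 (send(from=A, to=B, msg='ping')): A:[bye,hello] B:[ping]
After 5 (process(B)): A:[bye,hello] B:[]
After 6 (send(from=A, to=B, msg='sync')): A:[bye,hello] B:[sync]
After 7 (send(from=A, to=B, msg='pong')): A:[bye,hello] B:[sync,pong]
After 8 (send(from=A, to=B, msg='start')): A:[bye,hello] B:[sync,pong,start]
After 9 (process(B)): A:[bye,hello] B:[pong,start]
After 10 (send(from=A, to=B, msg='err')): A:[bye,hello] B:[pong,start,err]
After 11 (send(from=B, to=A, msg='done')): A:[bye,hello,done] B:[pong,start,err]
After 12 (send(from=B, to=A, msg='final')): A:[bye,hello,done,final] B:[pong,start,err]
After 13 (process(A)): A:[hello,done,final] B:[pong,start,err]

Answer: bye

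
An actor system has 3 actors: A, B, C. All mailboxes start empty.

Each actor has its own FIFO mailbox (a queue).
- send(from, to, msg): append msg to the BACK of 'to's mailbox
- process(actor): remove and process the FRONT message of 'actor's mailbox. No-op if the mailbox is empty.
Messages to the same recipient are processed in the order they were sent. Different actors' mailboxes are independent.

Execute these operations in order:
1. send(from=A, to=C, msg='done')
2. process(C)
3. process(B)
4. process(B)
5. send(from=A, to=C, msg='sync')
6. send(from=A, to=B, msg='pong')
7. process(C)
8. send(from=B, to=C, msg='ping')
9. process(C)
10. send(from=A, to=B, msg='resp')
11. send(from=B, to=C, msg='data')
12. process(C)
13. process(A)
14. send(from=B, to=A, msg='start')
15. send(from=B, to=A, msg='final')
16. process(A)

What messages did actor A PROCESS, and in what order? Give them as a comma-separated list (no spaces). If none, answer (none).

Answer: start

Derivation:
After 1 (send(from=A, to=C, msg='done')): A:[] B:[] C:[done]
After 2 (process(C)): A:[] B:[] C:[]
After 3 (process(B)): A:[] B:[] C:[]
After 4 (process(B)): A:[] B:[] C:[]
After 5 (send(from=A, to=C, msg='sync')): A:[] B:[] C:[sync]
After 6 (send(from=A, to=B, msg='pong')): A:[] B:[pong] C:[sync]
After 7 (process(C)): A:[] B:[pong] C:[]
After 8 (send(from=B, to=C, msg='ping')): A:[] B:[pong] C:[ping]
After 9 (process(C)): A:[] B:[pong] C:[]
After 10 (send(from=A, to=B, msg='resp')): A:[] B:[pong,resp] C:[]
After 11 (send(from=B, to=C, msg='data')): A:[] B:[pong,resp] C:[data]
After 12 (process(C)): A:[] B:[pong,resp] C:[]
After 13 (process(A)): A:[] B:[pong,resp] C:[]
After 14 (send(from=B, to=A, msg='start')): A:[start] B:[pong,resp] C:[]
After 15 (send(from=B, to=A, msg='final')): A:[start,final] B:[pong,resp] C:[]
After 16 (process(A)): A:[final] B:[pong,resp] C:[]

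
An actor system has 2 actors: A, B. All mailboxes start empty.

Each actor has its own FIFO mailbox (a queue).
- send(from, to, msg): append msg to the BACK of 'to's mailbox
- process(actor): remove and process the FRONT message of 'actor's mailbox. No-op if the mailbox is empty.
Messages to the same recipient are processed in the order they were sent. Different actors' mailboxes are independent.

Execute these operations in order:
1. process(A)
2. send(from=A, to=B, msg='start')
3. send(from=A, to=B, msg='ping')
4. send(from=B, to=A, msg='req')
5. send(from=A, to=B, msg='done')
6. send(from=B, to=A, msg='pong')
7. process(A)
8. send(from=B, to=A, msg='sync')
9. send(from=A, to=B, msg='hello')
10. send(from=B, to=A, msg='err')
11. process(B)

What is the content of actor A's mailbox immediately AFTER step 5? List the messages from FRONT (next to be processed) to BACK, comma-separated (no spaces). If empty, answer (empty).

After 1 (process(A)): A:[] B:[]
After 2 (send(from=A, to=B, msg='start')): A:[] B:[start]
After 3 (send(from=A, to=B, msg='ping')): A:[] B:[start,ping]
After 4 (send(from=B, to=A, msg='req')): A:[req] B:[start,ping]
After 5 (send(from=A, to=B, msg='done')): A:[req] B:[start,ping,done]

req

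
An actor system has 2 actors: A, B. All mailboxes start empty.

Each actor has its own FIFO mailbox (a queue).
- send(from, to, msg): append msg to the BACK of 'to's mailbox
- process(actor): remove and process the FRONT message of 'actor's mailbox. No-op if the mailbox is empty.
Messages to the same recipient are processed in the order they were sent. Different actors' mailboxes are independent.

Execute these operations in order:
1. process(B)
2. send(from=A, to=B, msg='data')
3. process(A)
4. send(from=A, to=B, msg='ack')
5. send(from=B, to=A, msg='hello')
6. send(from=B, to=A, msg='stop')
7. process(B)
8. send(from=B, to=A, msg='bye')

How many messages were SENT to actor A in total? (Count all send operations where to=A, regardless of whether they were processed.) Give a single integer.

After 1 (process(B)): A:[] B:[]
After 2 (send(from=A, to=B, msg='data')): A:[] B:[data]
After 3 (process(A)): A:[] B:[data]
After 4 (send(from=A, to=B, msg='ack')): A:[] B:[data,ack]
After 5 (send(from=B, to=A, msg='hello')): A:[hello] B:[data,ack]
After 6 (send(from=B, to=A, msg='stop')): A:[hello,stop] B:[data,ack]
After 7 (process(B)): A:[hello,stop] B:[ack]
After 8 (send(from=B, to=A, msg='bye')): A:[hello,stop,bye] B:[ack]

Answer: 3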